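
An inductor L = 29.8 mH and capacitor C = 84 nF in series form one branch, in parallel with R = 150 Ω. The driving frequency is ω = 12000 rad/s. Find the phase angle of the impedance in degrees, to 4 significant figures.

-13.30°

X_L = ωL = 357.6 Ω
X_C = 1/(ωC) = 992.1 Ω
Branch 1: Z₁ = R = 150.0 Ω
Branch 2 (series LC): Z₂ = j(X_L − X_C) = −j634.5 Ω
Parallel: Z = Z₁Z₂/(Z₁+Z₂), |Z| = 146.0 Ω, ∠Z = -13.30°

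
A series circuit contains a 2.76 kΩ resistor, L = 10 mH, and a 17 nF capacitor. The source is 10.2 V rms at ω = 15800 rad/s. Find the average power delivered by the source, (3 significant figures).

X_L = ωL = 158 Ω
X_C = 1/(ωC) = 3720 Ω
Net reactance X = X_L − X_C = -3570 Ω
Z = 2760 − j3570 Ω
|Z| = √(2760² + 3570²) = 4510 Ω
∠Z = arctan(-3570/2760) = -52.3°
I = V/|Z| = 2.26 mA
P = VI cos φ = 10.2 × 0.00226 × cos(-52.3°) = 14.1 mW

14.1 mW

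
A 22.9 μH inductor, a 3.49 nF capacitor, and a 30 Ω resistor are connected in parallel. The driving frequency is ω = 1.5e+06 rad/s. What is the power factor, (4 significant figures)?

X_L = ωL = 34.35 Ω
X_C = 1/(ωC) = 191.0 Ω
Parallel: admittances add. Y = 1/R + 1/(jωL) + jωC
Y = (0.03333 − j0.02388) S
|Y| = 0.04100 S → |Z| = 1/|Y| = 24.39 Ω, ∠Z = −∠Y = 35.61°
cos φ = cos(35.61°) = 0.8130

0.8130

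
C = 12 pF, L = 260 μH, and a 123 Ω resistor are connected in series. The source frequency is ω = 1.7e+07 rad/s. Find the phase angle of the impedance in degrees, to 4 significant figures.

-75.68°

X_L = ωL = 4420 Ω
X_C = 1/(ωC) = 4902 Ω
Net reactance X = X_L − X_C = -482.0 Ω
Z = 123.0 − j482.0 Ω
|Z| = √(123.0² + 482.0²) = 497.4 Ω
∠Z = arctan(-482.0/123.0) = -75.68°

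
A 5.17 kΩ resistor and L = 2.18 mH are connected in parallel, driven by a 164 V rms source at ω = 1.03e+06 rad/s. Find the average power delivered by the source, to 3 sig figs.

X_L = ωL = 2250 Ω
Parallel: admittances add. Y = 1/R + 1/(jωL)
Y = (0.000193 − j0.000445) S
|Y| = 0.000486 S → |Z| = 1/|Y| = 2060 Ω, ∠Z = −∠Y = 66.5°
I = V/|Z| = 79.6 mA
P = VI cos φ = 164 × 0.0796 × cos(66.5°) = 5.20 W

5.20 W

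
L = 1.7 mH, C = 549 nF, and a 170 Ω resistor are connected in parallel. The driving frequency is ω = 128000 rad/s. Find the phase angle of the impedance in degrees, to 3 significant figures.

-84.9°

X_L = ωL = 218 Ω
X_C = 1/(ωC) = 14.2 Ω
Parallel: admittances add. Y = 1/R + 1/(jωL) + jωC
Y = (0.00588 + j0.0657) S
|Y| = 0.0659 S → |Z| = 1/|Y| = 15.2 Ω, ∠Z = −∠Y = -84.9°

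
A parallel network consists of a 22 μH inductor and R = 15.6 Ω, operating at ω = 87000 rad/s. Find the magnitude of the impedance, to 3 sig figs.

1.90 Ω

X_L = ωL = 1.91 Ω
Parallel: admittances add. Y = 1/R + 1/(jωL)
Y = (0.0641 − j0.522) S
|Y| = 0.526 S → |Z| = 1/|Y| = 1.90 Ω, ∠Z = −∠Y = 83.0°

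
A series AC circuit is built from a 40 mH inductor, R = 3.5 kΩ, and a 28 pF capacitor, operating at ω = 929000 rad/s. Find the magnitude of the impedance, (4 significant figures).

3728 Ω

X_L = ωL = 37160 Ω
X_C = 1/(ωC) = 38440 Ω
Net reactance X = X_L − X_C = -1284 Ω
Z = 3500 − j1284 Ω
|Z| = √(3500² + 1284²) = 3728 Ω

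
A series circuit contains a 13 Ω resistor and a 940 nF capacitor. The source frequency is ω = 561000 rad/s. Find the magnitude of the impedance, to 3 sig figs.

X_C = 1/(ωC) = 1.90 Ω
Z = 13.0 − j1.90 Ω
|Z| = √(13.0² + 1.90²) = 13.1 Ω

13.1 Ω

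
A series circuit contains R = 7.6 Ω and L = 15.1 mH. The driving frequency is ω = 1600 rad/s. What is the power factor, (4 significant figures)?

0.3001

X_L = ωL = 24.16 Ω
Z = 7.600 + j24.16 Ω
|Z| = √(7.600² + 24.16²) = 25.33 Ω
∠Z = arctan(24.16/7.600) = 72.54°
cos φ = cos(72.54°) = 0.3001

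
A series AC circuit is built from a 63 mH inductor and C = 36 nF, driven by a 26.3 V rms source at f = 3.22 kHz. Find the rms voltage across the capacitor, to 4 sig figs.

ω = 2πf = 20230 rad/s
X_L = ωL = 1275 Ω
X_C = 1/(ωC) = 1373 Ω
Net reactance X = X_L − X_C = -98.37 Ω
Z = − j98.37 Ω
|Z| = √(0² + 98.37²) = 98.37 Ω
I = V/|Z| = 267.4 mA
V_C = I·|Z_C| = 0.2674 × 1373 = 367.1 V

367.1 V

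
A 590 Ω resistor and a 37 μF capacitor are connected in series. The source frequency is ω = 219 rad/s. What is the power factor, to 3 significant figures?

0.979

X_C = 1/(ωC) = 123 Ω
Z = 590 − j123 Ω
|Z| = √(590² + 123²) = 603 Ω
∠Z = arctan(-123/590) = -11.8°
cos φ = cos(-11.8°) = 0.979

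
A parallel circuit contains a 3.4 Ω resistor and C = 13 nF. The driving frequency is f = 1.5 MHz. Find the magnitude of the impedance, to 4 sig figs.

ω = 2πf = 9.425e+06 rad/s
X_C = 1/(ωC) = 8.162 Ω
Parallel: admittances add. Y = 1/R + jωC
Y = (0.2941 + j0.1225) S
|Y| = 0.3186 S → |Z| = 1/|Y| = 3.139 Ω, ∠Z = −∠Y = -22.62°

3.139 Ω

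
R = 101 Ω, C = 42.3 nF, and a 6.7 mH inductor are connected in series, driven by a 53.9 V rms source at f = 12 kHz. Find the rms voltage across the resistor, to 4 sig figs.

ω = 2πf = 75400 rad/s
X_L = ωL = 505.2 Ω
X_C = 1/(ωC) = 313.5 Ω
Net reactance X = X_L − X_C = 191.6 Ω
Z = 101.0 + j191.6 Ω
|Z| = √(101.0² + 191.6²) = 216.6 Ω
I = V/|Z| = 248.8 mA
V_R = I·|Z_R| = 0.2488 × 101.0 = 25.13 V

25.13 V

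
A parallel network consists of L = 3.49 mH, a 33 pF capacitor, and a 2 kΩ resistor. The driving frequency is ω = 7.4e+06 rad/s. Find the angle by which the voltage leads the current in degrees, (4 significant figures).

X_L = ωL = 25830 Ω
X_C = 1/(ωC) = 4095 Ω
Parallel: admittances add. Y = 1/R + 1/(jωL) + jωC
Y = (0.0005000 + j0.0002055) S
|Y| = 0.0005406 S → |Z| = 1/|Y| = 1850 Ω, ∠Z = −∠Y = -22.34°

-22.34°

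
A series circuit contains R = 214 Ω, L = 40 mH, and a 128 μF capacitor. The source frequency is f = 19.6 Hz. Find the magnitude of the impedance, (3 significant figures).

ω = 2πf = 123.2 rad/s
X_L = ωL = 4.93 Ω
X_C = 1/(ωC) = 63.4 Ω
Net reactance X = X_L − X_C = -58.5 Ω
Z = 214 − j58.5 Ω
|Z| = √(214² + 58.5²) = 222 Ω

222 Ω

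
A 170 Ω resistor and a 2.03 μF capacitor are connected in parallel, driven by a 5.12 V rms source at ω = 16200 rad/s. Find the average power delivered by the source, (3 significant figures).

154 mW

X_C = 1/(ωC) = 30.4 Ω
Parallel: admittances add. Y = 1/R + jωC
Y = (0.00588 + j0.0329) S
|Y| = 0.0334 S → |Z| = 1/|Y| = 29.9 Ω, ∠Z = −∠Y = -79.9°
I = V/|Z| = 171 mA
P = VI cos φ = 5.12 × 0.171 × cos(-79.9°) = 154 mW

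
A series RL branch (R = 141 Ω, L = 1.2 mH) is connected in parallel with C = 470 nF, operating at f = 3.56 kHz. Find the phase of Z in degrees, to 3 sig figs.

-53.4°

ω = 2πf = 22370 rad/s
X_L = ωL = 26.8 Ω
X_C = 1/(ωC) = 95.1 Ω
Branch 1 (R+jX_L): Z₁ = 141 + j26.8 Ω, |Z₁| = 144 Ω
Branch 2 (−jX_C): Z₂ = −j95.1 Ω
Parallel: Z = Z₁Z₂/(Z₁+Z₂), |Z| = 87.1 Ω, ∠Z = -53.4°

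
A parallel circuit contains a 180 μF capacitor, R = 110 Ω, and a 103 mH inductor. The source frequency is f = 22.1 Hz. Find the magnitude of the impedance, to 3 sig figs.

21.8 Ω

ω = 2πf = 138.9 rad/s
X_L = ωL = 14.3 Ω
X_C = 1/(ωC) = 40.0 Ω
Parallel: admittances add. Y = 1/R + 1/(jωL) + jωC
Y = (0.00909 − j0.0449) S
|Y| = 0.0458 S → |Z| = 1/|Y| = 21.8 Ω, ∠Z = −∠Y = 78.6°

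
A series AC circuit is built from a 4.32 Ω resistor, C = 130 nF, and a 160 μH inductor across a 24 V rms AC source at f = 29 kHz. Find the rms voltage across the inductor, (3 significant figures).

ω = 2πf = 182200 rad/s
X_L = ωL = 29.2 Ω
X_C = 1/(ωC) = 42.2 Ω
Net reactance X = X_L − X_C = -13.1 Ω
Z = 4.32 − j13.1 Ω
|Z| = √(4.32² + 13.1²) = 13.8 Ω
I = V/|Z| = 1.74 A
V_L = I·|Z_L| = 1.74 × 29.2 = 50.9 V

50.9 V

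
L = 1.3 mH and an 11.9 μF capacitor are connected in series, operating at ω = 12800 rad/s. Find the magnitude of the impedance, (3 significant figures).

10.1 Ω

X_L = ωL = 16.6 Ω
X_C = 1/(ωC) = 6.57 Ω
Net reactance X = X_L − X_C = 10.1 Ω
Z = j10.1 Ω
|Z| = √(0² + 10.1²) = 10.1 Ω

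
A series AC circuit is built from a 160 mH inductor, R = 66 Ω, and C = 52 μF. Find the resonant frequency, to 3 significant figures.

ω₀ = 1/√(LC) = 1/√(0.16 × 5.2e-05) = 346.7 rad/s
f₀ = ω₀/(2π) = 55.2 Hz

55.2 Hz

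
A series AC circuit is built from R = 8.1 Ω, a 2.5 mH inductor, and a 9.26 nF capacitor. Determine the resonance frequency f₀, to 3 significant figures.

ω₀ = 1/√(LC) = 1/√(0.0025 × 9.26e-09) = 207800 rad/s
f₀ = ω₀/(2π) = 33.1 kHz

33.1 kHz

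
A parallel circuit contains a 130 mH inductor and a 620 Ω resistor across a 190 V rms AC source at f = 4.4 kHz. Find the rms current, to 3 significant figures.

311 mA

ω = 2πf = 27650 rad/s
X_L = ωL = 3590 Ω
Parallel: admittances add. Y = 1/R + 1/(jωL)
Y = (0.00161 − j0.000278) S
|Y| = 0.00164 S → |Z| = 1/|Y| = 611 Ω, ∠Z = −∠Y = 9.79°
I = V/|Z| = 190/611 = 311 mA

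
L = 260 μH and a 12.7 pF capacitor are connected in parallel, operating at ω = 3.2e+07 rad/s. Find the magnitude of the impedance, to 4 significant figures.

X_L = ωL = 8320 Ω
X_C = 1/(ωC) = 2461 Ω
Parallel: admittances add. Y = 1/(jωL) + jωC
Y = (0 + j0.0002862) S
|Y| = 0.0002862 S → |Z| = 1/|Y| = 3494 Ω, ∠Z = −∠Y = -90.00°

3494 Ω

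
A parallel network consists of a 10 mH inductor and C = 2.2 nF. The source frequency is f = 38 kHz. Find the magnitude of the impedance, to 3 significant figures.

ω = 2πf = 238800 rad/s
X_L = ωL = 2390 Ω
X_C = 1/(ωC) = 1900 Ω
Parallel: admittances add. Y = 1/(jωL) + jωC
Y = (0 + j0.000106) S
|Y| = 0.000106 S → |Z| = 1/|Y| = 9390 Ω, ∠Z = −∠Y = -90.0°

9390 Ω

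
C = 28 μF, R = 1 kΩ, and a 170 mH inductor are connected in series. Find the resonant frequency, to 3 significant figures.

ω₀ = 1/√(LC) = 1/√(0.17 × 2.8e-05) = 458.3 rad/s
f₀ = ω₀/(2π) = 72.9 Hz

72.9 Hz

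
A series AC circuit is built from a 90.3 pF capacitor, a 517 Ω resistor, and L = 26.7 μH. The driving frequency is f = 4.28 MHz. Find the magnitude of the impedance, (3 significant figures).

ω = 2πf = 2.689e+07 rad/s
X_L = ωL = 718 Ω
X_C = 1/(ωC) = 412 Ω
Net reactance X = X_L − X_C = 306 Ω
Z = 517 + j306 Ω
|Z| = √(517² + 306²) = 601 Ω

601 Ω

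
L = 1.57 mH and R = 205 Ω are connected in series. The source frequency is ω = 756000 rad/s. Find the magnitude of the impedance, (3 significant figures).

X_L = ωL = 1190 Ω
Z = 205 + j1190 Ω
|Z| = √(205² + 1190²) = 1200 Ω

1200 Ω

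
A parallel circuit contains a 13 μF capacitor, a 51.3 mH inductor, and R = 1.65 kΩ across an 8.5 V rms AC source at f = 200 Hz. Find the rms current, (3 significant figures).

ω = 2πf = 1257 rad/s
X_L = ωL = 64.5 Ω
X_C = 1/(ωC) = 61.2 Ω
Parallel: admittances add. Y = 1/R + 1/(jωL) + jωC
Y = (0.000606 + j0.000824) S
|Y| = 0.00102 S → |Z| = 1/|Y| = 978 Ω, ∠Z = −∠Y = -53.7°
I = V/|Z| = 8.5/978 = 8.70 mA

8.70 mA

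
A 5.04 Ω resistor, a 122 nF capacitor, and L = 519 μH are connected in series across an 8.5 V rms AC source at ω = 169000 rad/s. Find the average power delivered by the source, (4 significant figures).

X_L = ωL = 87.71 Ω
X_C = 1/(ωC) = 48.50 Ω
Net reactance X = X_L − X_C = 39.21 Ω
Z = 5.040 + j39.21 Ω
|Z| = √(5.040² + 39.21²) = 39.53 Ω
∠Z = arctan(39.21/5.040) = 82.68°
I = V/|Z| = 215.0 mA
P = VI cos φ = 8.5 × 0.2150 × cos(82.68°) = 233.0 mW

233.0 mW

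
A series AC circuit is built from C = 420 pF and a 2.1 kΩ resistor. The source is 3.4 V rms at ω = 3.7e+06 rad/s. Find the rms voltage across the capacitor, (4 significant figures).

X_C = 1/(ωC) = 643.5 Ω
Z = 2100 − j643.5 Ω
|Z| = √(2100² + 643.5²) = 2196 Ω
I = V/|Z| = 1.548 mA
V_C = I·|Z_C| = 0.001548 × 643.5 = 0.9961 V

0.9961 V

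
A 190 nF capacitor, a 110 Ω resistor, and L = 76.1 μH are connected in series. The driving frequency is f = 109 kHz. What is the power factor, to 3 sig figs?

0.927

ω = 2πf = 684900 rad/s
X_L = ωL = 52.1 Ω
X_C = 1/(ωC) = 7.68 Ω
Net reactance X = X_L − X_C = 44.4 Ω
Z = 110 + j44.4 Ω
|Z| = √(110² + 44.4²) = 119 Ω
∠Z = arctan(44.4/110) = 22.0°
cos φ = cos(22.0°) = 0.927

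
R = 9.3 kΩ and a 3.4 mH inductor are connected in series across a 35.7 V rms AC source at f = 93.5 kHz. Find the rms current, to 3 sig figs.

ω = 2πf = 587500 rad/s
X_L = ωL = 2000 Ω
Z = 9300 + j2000 Ω
|Z| = √(9300² + 2000²) = 9510 Ω
I = V/|Z| = 35.7/9510 = 3.75 mA

3.75 mA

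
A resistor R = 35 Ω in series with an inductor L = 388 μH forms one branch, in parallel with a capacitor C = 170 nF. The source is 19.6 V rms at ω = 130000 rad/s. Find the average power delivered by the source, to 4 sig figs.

3.567 W

X_L = ωL = 50.44 Ω
X_C = 1/(ωC) = 45.25 Ω
Branch 1 (R+jX_L): Z₁ = 35.00 + j50.44 Ω, |Z₁| = 61.39 Ω
Branch 2 (−jX_C): Z₂ = −j45.25 Ω
Parallel: Z = Z₁Z₂/(Z₁+Z₂), |Z| = 78.51 Ω, ∠Z = -43.19°
I = V/|Z| = 249.6 mA
P = VI cos φ = 19.6 × 0.2496 × cos(-43.19°) = 3.567 W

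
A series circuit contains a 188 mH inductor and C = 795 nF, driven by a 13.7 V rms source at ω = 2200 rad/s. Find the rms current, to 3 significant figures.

86.6 mA

X_L = ωL = 414 Ω
X_C = 1/(ωC) = 572 Ω
Net reactance X = X_L − X_C = -158 Ω
Z = − j158 Ω
|Z| = √(0² + 158²) = 158 Ω
I = V/|Z| = 13.7/158 = 86.6 mA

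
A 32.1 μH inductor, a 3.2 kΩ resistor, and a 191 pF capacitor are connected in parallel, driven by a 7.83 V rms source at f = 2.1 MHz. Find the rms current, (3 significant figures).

2.75 mA

ω = 2πf = 1.319e+07 rad/s
X_L = ωL = 424 Ω
X_C = 1/(ωC) = 397 Ω
Parallel: admittances add. Y = 1/R + 1/(jωL) + jωC
Y = (0.000313 + j0.000159) S
|Y| = 0.000351 S → |Z| = 1/|Y| = 2850 Ω, ∠Z = −∠Y = -27.0°
I = V/|Z| = 7.83/2850 = 2.75 mA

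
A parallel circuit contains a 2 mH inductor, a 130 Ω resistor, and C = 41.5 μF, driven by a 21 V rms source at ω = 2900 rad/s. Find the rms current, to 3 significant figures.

1.11 A

X_L = ωL = 5.80 Ω
X_C = 1/(ωC) = 8.31 Ω
Parallel: admittances add. Y = 1/R + 1/(jωL) + jωC
Y = (0.00769 − j0.0521) S
|Y| = 0.0526 S → |Z| = 1/|Y| = 19.0 Ω, ∠Z = −∠Y = 81.6°
I = V/|Z| = 21/19.0 = 1.11 A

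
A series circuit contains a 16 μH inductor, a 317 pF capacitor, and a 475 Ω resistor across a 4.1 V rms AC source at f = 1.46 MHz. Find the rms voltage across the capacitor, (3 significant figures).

2.74 V

ω = 2πf = 9.173e+06 rad/s
X_L = ωL = 147 Ω
X_C = 1/(ωC) = 344 Ω
Net reactance X = X_L − X_C = -197 Ω
Z = 475 − j197 Ω
|Z| = √(475² + 197²) = 514 Ω
I = V/|Z| = 7.97 mA
V_C = I·|Z_C| = 0.00797 × 344 = 2.74 V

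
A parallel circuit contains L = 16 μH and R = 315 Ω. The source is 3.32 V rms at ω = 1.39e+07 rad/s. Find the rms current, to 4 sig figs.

18.27 mA

X_L = ωL = 222.4 Ω
Parallel: admittances add. Y = 1/R + 1/(jωL)
Y = (0.003175 − j0.004496) S
|Y| = 0.005504 S → |Z| = 1/|Y| = 181.7 Ω, ∠Z = −∠Y = 54.78°
I = V/|Z| = 3.32/181.7 = 18.27 mA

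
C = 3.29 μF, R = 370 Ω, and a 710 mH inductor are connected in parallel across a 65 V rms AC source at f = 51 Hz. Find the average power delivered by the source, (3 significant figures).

ω = 2πf = 320.4 rad/s
X_L = ωL = 228 Ω
X_C = 1/(ωC) = 949 Ω
Parallel: admittances add. Y = 1/R + 1/(jωL) + jωC
Y = (0.00270 − j0.00334) S
|Y| = 0.00430 S → |Z| = 1/|Y| = 233 Ω, ∠Z = −∠Y = 51.0°
I = V/|Z| = 279 mA
P = VI cos φ = 65 × 0.279 × cos(51.0°) = 11.4 W

11.4 W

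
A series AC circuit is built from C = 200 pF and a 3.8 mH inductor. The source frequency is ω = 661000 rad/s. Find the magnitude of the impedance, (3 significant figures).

X_L = ωL = 2510 Ω
X_C = 1/(ωC) = 7560 Ω
Net reactance X = X_L − X_C = -5050 Ω
Z = − j5050 Ω
|Z| = √(0² + 5050²) = 5050 Ω

5050 Ω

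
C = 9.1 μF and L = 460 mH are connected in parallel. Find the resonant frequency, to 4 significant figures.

ω₀ = 1/√(LC) = 1/√(0.46 × 9.1e-06) = 488.8 rad/s
f₀ = ω₀/(2π) = 77.79 Hz

77.79 Hz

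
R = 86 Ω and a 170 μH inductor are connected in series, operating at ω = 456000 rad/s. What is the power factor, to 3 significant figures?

X_L = ωL = 77.5 Ω
Z = 86.0 + j77.5 Ω
|Z| = √(86.0² + 77.5²) = 116 Ω
∠Z = arctan(77.5/86.0) = 42.0°
cos φ = cos(42.0°) = 0.743

0.743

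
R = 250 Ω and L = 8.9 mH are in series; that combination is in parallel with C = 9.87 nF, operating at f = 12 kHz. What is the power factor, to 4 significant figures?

0.6537

ω = 2πf = 75400 rad/s
X_L = ωL = 671.0 Ω
X_C = 1/(ωC) = 1344 Ω
Branch 1 (R+jX_L): Z₁ = 250.0 + j671.0 Ω, |Z₁| = 716.1 Ω
Branch 2 (−jX_C): Z₂ = −j1344 Ω
Parallel: Z = Z₁Z₂/(Z₁+Z₂), |Z| = 1341 Ω, ∠Z = 49.18°
cos φ = cos(49.18°) = 0.6537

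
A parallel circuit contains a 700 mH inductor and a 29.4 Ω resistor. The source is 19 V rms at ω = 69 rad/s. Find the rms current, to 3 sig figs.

X_L = ωL = 48.3 Ω
Parallel: admittances add. Y = 1/R + 1/(jωL)
Y = (0.0340 − j0.0207) S
|Y| = 0.0398 S → |Z| = 1/|Y| = 25.1 Ω, ∠Z = −∠Y = 31.3°
I = V/|Z| = 19/25.1 = 757 mA

757 mA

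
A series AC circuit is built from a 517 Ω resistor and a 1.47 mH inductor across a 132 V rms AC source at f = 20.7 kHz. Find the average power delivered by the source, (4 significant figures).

ω = 2πf = 130100 rad/s
X_L = ωL = 191.2 Ω
Z = 517.0 + j191.2 Ω
|Z| = √(517.0² + 191.2²) = 551.2 Ω
∠Z = arctan(191.2/517.0) = 20.29°
I = V/|Z| = 239.5 mA
P = VI cos φ = 132 × 0.2395 × cos(20.29°) = 29.65 W

29.65 W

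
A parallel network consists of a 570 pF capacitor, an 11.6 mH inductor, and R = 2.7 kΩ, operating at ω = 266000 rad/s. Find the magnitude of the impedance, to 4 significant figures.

X_L = ωL = 3086 Ω
X_C = 1/(ωC) = 6595 Ω
Parallel: admittances add. Y = 1/R + 1/(jωL) + jωC
Y = (0.0003704 − j0.0001725) S
|Y| = 0.0004086 S → |Z| = 1/|Y| = 2448 Ω, ∠Z = −∠Y = 24.97°

2448 Ω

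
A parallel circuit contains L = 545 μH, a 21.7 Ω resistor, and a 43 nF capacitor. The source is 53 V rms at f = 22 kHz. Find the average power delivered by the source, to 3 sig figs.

129 W

ω = 2πf = 138200 rad/s
X_L = ωL = 75.3 Ω
X_C = 1/(ωC) = 168 Ω
Parallel: admittances add. Y = 1/R + 1/(jωL) + jωC
Y = (0.0461 − j0.00733) S
|Y| = 0.0467 S → |Z| = 1/|Y| = 21.4 Ω, ∠Z = −∠Y = 9.04°
I = V/|Z| = 2.47 A
P = VI cos φ = 53 × 2.47 × cos(9.04°) = 129 W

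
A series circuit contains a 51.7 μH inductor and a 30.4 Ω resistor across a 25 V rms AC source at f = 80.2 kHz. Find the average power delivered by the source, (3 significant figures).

11.9 W

ω = 2πf = 503900 rad/s
X_L = ωL = 26.1 Ω
Z = 30.4 + j26.1 Ω
|Z| = √(30.4² + 26.1²) = 40.0 Ω
∠Z = arctan(26.1/30.4) = 40.6°
I = V/|Z| = 624 mA
P = VI cos φ = 25 × 0.624 × cos(40.6°) = 11.9 W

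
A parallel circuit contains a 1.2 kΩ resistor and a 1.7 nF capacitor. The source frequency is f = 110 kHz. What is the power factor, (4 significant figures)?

ω = 2πf = 691200 rad/s
X_C = 1/(ωC) = 851.1 Ω
Parallel: admittances add. Y = 1/R + jωC
Y = (0.0008333 + j0.001175) S
|Y| = 0.001440 S → |Z| = 1/|Y| = 694.2 Ω, ∠Z = −∠Y = -54.65°
cos φ = cos(-54.65°) = 0.5785

0.5785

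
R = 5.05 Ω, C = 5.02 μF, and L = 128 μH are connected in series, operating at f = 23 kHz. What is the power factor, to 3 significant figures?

ω = 2πf = 144500 rad/s
X_L = ωL = 18.5 Ω
X_C = 1/(ωC) = 1.38 Ω
Net reactance X = X_L − X_C = 17.1 Ω
Z = 5.05 + j17.1 Ω
|Z| = √(5.05² + 17.1²) = 17.8 Ω
∠Z = arctan(17.1/5.05) = 73.6°
cos φ = cos(73.6°) = 0.283

0.283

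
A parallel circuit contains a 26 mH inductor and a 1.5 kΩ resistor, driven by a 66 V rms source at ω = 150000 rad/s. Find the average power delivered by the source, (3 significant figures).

X_L = ωL = 3900 Ω
Parallel: admittances add. Y = 1/R + 1/(jωL)
Y = (0.000667 − j0.000256) S
|Y| = 0.000714 S → |Z| = 1/|Y| = 1400 Ω, ∠Z = −∠Y = 21.0°
I = V/|Z| = 47.1 mA
P = VI cos φ = 66 × 0.0471 × cos(21.0°) = 2.90 W

2.90 W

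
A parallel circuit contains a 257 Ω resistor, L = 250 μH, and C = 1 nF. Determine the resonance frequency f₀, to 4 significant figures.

ω₀ = 1/√(LC) = 1/√(0.00025 × 1e-09) = 2e+06 rad/s
f₀ = ω₀/(2π) = 318.3 kHz

318.3 kHz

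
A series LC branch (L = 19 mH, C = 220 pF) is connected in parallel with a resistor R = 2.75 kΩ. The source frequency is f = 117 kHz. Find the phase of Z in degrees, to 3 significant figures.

ω = 2πf = 735100 rad/s
X_L = ωL = 14000 Ω
X_C = 1/(ωC) = 6180 Ω
Branch 1: Z₁ = R = 2750 Ω
Branch 2 (series LC): Z₂ = j(X_L − X_C) = j7780 Ω
Parallel: Z = Z₁Z₂/(Z₁+Z₂), |Z| = 2590 Ω, ∠Z = 19.5°

19.5°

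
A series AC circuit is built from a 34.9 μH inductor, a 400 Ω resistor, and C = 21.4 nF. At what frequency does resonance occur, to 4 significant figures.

ω₀ = 1/√(LC) = 1/√(3.49e-05 × 2.14e-08) = 1.157e+06 rad/s
f₀ = ω₀/(2π) = 184.2 kHz

184.2 kHz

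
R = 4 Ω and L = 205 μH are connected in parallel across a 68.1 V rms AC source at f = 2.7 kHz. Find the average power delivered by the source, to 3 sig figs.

ω = 2πf = 16960 rad/s
X_L = ωL = 3.48 Ω
Parallel: admittances add. Y = 1/R + 1/(jωL)
Y = (0.250 − j0.288) S
|Y| = 0.381 S → |Z| = 1/|Y| = 2.62 Ω, ∠Z = −∠Y = 49.0°
I = V/|Z| = 25.9 A
P = VI cos φ = 68.1 × 25.9 × cos(49.0°) = 1.16 kW

1.16 kW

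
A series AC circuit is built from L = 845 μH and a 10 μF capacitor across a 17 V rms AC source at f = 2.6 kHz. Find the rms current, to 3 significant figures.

ω = 2πf = 16340 rad/s
X_L = ωL = 13.8 Ω
X_C = 1/(ωC) = 6.12 Ω
Net reactance X = X_L − X_C = 7.68 Ω
Z = j7.68 Ω
|Z| = √(0² + 7.68²) = 7.68 Ω
I = V/|Z| = 17/7.68 = 2.21 A

2.21 A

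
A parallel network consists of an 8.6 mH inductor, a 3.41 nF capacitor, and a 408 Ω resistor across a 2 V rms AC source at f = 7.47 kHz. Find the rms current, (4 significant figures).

6.746 mA

ω = 2πf = 46940 rad/s
X_L = ωL = 403.6 Ω
X_C = 1/(ωC) = 6248 Ω
Parallel: admittances add. Y = 1/R + 1/(jωL) + jωC
Y = (0.002451 − j0.002317) S
|Y| = 0.003373 S → |Z| = 1/|Y| = 296.5 Ω, ∠Z = −∠Y = 43.40°
I = V/|Z| = 2/296.5 = 6.746 mA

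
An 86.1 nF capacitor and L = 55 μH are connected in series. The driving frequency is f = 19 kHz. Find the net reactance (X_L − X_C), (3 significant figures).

-90.7 Ω

ω = 2πf = 119400 rad/s
X_L = ωL = 6.57 Ω
X_C = 1/(ωC) = 97.3 Ω
X = 6.57 − 97.3 = -90.7 Ω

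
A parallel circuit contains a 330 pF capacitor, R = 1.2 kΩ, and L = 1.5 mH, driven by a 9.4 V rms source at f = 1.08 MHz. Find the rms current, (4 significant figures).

21.60 mA

ω = 2πf = 6.786e+06 rad/s
X_L = ωL = 10180 Ω
X_C = 1/(ωC) = 446.6 Ω
Parallel: admittances add. Y = 1/R + 1/(jωL) + jωC
Y = (0.0008333 + j0.002141) S
|Y| = 0.002298 S → |Z| = 1/|Y| = 435.2 Ω, ∠Z = −∠Y = -68.73°
I = V/|Z| = 9.4/435.2 = 21.60 mA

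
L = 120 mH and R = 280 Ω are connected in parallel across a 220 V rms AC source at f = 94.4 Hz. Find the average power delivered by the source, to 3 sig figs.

173 W

ω = 2πf = 593.1 rad/s
X_L = ωL = 71.2 Ω
Parallel: admittances add. Y = 1/R + 1/(jωL)
Y = (0.00357 − j0.0140) S
|Y| = 0.0145 S → |Z| = 1/|Y| = 69.0 Ω, ∠Z = −∠Y = 75.7°
I = V/|Z| = 3.19 A
P = VI cos φ = 220 × 3.19 × cos(75.7°) = 173 W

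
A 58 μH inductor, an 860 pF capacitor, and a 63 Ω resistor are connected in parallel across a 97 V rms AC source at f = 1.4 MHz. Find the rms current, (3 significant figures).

1.63 A

ω = 2πf = 8.796e+06 rad/s
X_L = ωL = 510 Ω
X_C = 1/(ωC) = 132 Ω
Parallel: admittances add. Y = 1/R + 1/(jωL) + jωC
Y = (0.0159 + j0.00560) S
|Y| = 0.0168 S → |Z| = 1/|Y| = 59.4 Ω, ∠Z = −∠Y = -19.4°
I = V/|Z| = 97/59.4 = 1.63 A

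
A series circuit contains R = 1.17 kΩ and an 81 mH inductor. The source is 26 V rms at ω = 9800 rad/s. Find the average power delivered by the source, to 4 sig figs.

395.7 mW

X_L = ωL = 793.8 Ω
Z = 1170 + j793.8 Ω
|Z| = √(1170² + 793.8²) = 1414 Ω
∠Z = arctan(793.8/1170) = 34.16°
I = V/|Z| = 18.39 mA
P = VI cos φ = 26 × 0.01839 × cos(34.16°) = 395.7 mW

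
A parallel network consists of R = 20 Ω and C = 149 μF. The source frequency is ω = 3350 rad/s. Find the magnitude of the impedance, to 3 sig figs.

1.99 Ω

X_C = 1/(ωC) = 2.00 Ω
Parallel: admittances add. Y = 1/R + jωC
Y = (0.0500 + j0.499) S
|Y| = 0.502 S → |Z| = 1/|Y| = 1.99 Ω, ∠Z = −∠Y = -84.3°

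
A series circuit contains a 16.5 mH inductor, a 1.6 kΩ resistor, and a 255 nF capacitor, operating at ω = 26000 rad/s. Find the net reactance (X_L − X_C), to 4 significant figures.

278.2 Ω

X_L = ωL = 429.0 Ω
X_C = 1/(ωC) = 150.8 Ω
X = 429.0 − 150.8 = 278.2 Ω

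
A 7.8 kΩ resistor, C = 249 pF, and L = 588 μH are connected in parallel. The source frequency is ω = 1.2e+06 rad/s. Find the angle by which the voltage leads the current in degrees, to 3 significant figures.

X_L = ωL = 706 Ω
X_C = 1/(ωC) = 3350 Ω
Parallel: admittances add. Y = 1/R + 1/(jωL) + jωC
Y = (0.000128 − j0.00112) S
|Y| = 0.00113 S → |Z| = 1/|Y| = 888 Ω, ∠Z = −∠Y = 83.5°

83.5°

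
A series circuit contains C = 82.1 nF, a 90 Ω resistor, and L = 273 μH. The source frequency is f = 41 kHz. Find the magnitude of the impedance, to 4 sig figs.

92.90 Ω

ω = 2πf = 257600 rad/s
X_L = ωL = 70.33 Ω
X_C = 1/(ωC) = 47.28 Ω
Net reactance X = X_L − X_C = 23.05 Ω
Z = 90.00 + j23.05 Ω
|Z| = √(90.00² + 23.05²) = 92.90 Ω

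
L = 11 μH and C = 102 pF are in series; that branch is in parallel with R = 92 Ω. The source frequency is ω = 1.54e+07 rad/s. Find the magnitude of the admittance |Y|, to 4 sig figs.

11.08 mS

X_L = ωL = 169.4 Ω
X_C = 1/(ωC) = 636.6 Ω
Branch 1: Z₁ = R = 92.00 Ω
Branch 2 (series LC): Z₂ = j(X_L − X_C) = −j467.2 Ω
Parallel: Z = Z₁Z₂/(Z₁+Z₂), |Z| = 90.27 Ω, ∠Z = -11.14°
|Y| = 1/|Z| = 11.08 mS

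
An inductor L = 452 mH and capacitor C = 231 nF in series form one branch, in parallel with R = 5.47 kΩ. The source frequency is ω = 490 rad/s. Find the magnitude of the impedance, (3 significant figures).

4620 Ω

X_L = ωL = 221 Ω
X_C = 1/(ωC) = 8830 Ω
Branch 1: Z₁ = R = 5470 Ω
Branch 2 (series LC): Z₂ = j(X_L − X_C) = −j8610 Ω
Parallel: Z = Z₁Z₂/(Z₁+Z₂), |Z| = 4620 Ω, ∠Z = -32.4°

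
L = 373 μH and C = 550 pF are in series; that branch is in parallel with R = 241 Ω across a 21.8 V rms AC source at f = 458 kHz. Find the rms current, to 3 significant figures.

103 mA

ω = 2πf = 2.878e+06 rad/s
X_L = ωL = 1070 Ω
X_C = 1/(ωC) = 632 Ω
Branch 1: Z₁ = R = 241 Ω
Branch 2 (series LC): Z₂ = j(X_L − X_C) = j442 Ω
Parallel: Z = Z₁Z₂/(Z₁+Z₂), |Z| = 212 Ω, ∠Z = 28.6°
I = V/|Z| = 21.8/212 = 103 mA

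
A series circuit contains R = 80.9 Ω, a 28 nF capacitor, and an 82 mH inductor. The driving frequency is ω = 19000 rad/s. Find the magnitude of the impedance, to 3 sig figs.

332 Ω

X_L = ωL = 1560 Ω
X_C = 1/(ωC) = 1880 Ω
Net reactance X = X_L − X_C = -322 Ω
Z = 80.9 − j322 Ω
|Z| = √(80.9² + 322²) = 332 Ω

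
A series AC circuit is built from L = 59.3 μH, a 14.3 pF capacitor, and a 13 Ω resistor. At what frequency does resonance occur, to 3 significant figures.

ω₀ = 1/√(LC) = 1/√(5.93e-05 × 1.43e-11) = 3.434e+07 rad/s
f₀ = ω₀/(2π) = 5.47 MHz

5.47 MHz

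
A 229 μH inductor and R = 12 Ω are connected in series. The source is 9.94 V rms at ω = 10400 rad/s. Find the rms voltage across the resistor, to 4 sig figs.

X_L = ωL = 2.382 Ω
Z = 12.00 + j2.382 Ω
|Z| = √(12.00² + 2.382²) = 12.23 Ω
I = V/|Z| = 812.5 mA
V_R = I·|Z_R| = 0.8125 × 12.00 = 9.750 V

9.750 V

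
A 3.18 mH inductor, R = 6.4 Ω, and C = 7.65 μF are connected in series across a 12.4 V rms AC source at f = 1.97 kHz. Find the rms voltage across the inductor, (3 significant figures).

16.5 V

ω = 2πf = 12380 rad/s
X_L = ωL = 39.4 Ω
X_C = 1/(ωC) = 10.6 Ω
Net reactance X = X_L − X_C = 28.8 Ω
Z = 6.40 + j28.8 Ω
|Z| = √(6.40² + 28.8²) = 29.5 Ω
I = V/|Z| = 420 mA
V_L = I·|Z_L| = 0.420 × 39.4 = 16.5 V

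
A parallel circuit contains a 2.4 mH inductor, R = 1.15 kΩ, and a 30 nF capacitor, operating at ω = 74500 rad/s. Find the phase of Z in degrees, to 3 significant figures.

X_L = ωL = 179 Ω
X_C = 1/(ωC) = 447 Ω
Parallel: admittances add. Y = 1/R + 1/(jωL) + jωC
Y = (0.000870 − j0.00336) S
|Y| = 0.00347 S → |Z| = 1/|Y| = 288 Ω, ∠Z = −∠Y = 75.5°

75.5°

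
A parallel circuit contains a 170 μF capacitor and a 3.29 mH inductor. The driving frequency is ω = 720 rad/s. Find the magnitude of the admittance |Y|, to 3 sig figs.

X_L = ωL = 2.37 Ω
X_C = 1/(ωC) = 8.17 Ω
Parallel: admittances add. Y = 1/(jωL) + jωC
Y = (0 − j0.300) S
|Y| = 0.300 S → |Z| = 1/|Y| = 3.34 Ω, ∠Z = −∠Y = 90.0°

300 mS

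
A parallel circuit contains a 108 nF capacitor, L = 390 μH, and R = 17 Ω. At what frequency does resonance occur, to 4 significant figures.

24.52 kHz

ω₀ = 1/√(LC) = 1/√(0.00039 × 1.08e-07) = 154100 rad/s
f₀ = ω₀/(2π) = 24.52 kHz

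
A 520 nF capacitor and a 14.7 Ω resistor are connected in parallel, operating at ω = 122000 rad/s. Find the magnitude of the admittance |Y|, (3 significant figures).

X_C = 1/(ωC) = 15.8 Ω
Parallel: admittances add. Y = 1/R + jωC
Y = (0.0680 + j0.0634) S
|Y| = 0.0930 S → |Z| = 1/|Y| = 10.8 Ω, ∠Z = −∠Y = -43.0°

93.0 mS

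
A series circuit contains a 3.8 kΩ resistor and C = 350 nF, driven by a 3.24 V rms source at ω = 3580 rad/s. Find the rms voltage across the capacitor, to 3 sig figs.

X_C = 1/(ωC) = 798 Ω
Z = 3800 − j798 Ω
|Z| = √(3800² + 798²) = 3880 Ω
I = V/|Z| = 834 μA
V_C = I·|Z_C| = 0.000834 × 798 = 0.666 V

0.666 V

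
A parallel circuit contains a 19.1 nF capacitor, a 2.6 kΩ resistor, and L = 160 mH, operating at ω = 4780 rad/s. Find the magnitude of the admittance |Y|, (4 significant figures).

1.276 mS

X_L = ωL = 764.8 Ω
X_C = 1/(ωC) = 10950 Ω
Parallel: admittances add. Y = 1/R + 1/(jωL) + jωC
Y = (0.0003846 − j0.001216) S
|Y| = 0.001276 S → |Z| = 1/|Y| = 783.9 Ω, ∠Z = −∠Y = 72.45°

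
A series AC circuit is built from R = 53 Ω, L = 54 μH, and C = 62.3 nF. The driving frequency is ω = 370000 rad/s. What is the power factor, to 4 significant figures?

0.9148

X_L = ωL = 19.98 Ω
X_C = 1/(ωC) = 43.38 Ω
Net reactance X = X_L − X_C = -23.40 Ω
Z = 53.00 − j23.40 Ω
|Z| = √(53.00² + 23.40²) = 57.94 Ω
∠Z = arctan(-23.40/53.00) = -23.82°
cos φ = cos(-23.82°) = 0.9148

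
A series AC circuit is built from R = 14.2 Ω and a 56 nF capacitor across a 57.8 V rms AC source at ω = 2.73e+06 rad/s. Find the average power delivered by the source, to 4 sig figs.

194.1 W

X_C = 1/(ωC) = 6.541 Ω
Z = 14.20 − j6.541 Ω
|Z| = √(14.20² + 6.541²) = 15.63 Ω
∠Z = arctan(-6.541/14.20) = -24.73°
I = V/|Z| = 3.697 A
P = VI cos φ = 57.8 × 3.697 × cos(-24.73°) = 194.1 W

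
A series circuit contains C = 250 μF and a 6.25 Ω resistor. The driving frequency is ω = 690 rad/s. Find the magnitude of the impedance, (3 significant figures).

8.52 Ω

X_C = 1/(ωC) = 5.80 Ω
Z = 6.25 − j5.80 Ω
|Z| = √(6.25² + 5.80²) = 8.52 Ω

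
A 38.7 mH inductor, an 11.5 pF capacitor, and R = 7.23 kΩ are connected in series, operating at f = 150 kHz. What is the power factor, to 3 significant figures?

0.129

ω = 2πf = 942500 rad/s
X_L = ωL = 36500 Ω
X_C = 1/(ωC) = 92300 Ω
Net reactance X = X_L − X_C = -55800 Ω
Z = 7230 − j55800 Ω
|Z| = √(7230² + 55800²) = 56300 Ω
∠Z = arctan(-55800/7230) = -82.6°
cos φ = cos(-82.6°) = 0.129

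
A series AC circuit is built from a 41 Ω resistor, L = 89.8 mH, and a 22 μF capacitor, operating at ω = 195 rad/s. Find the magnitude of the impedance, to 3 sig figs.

219 Ω

X_L = ωL = 17.5 Ω
X_C = 1/(ωC) = 233 Ω
Net reactance X = X_L − X_C = -216 Ω
Z = 41.0 − j216 Ω
|Z| = √(41.0² + 216²) = 219 Ω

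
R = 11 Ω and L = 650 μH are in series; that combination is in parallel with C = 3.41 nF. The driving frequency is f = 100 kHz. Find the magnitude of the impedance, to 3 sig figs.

ω = 2πf = 628300 rad/s
X_L = ωL = 408 Ω
X_C = 1/(ωC) = 467 Ω
Branch 1 (R+jX_L): Z₁ = 11.0 + j408 Ω, |Z₁| = 409 Ω
Branch 2 (−jX_C): Z₂ = −j467 Ω
Parallel: Z = Z₁Z₂/(Z₁+Z₂), |Z| = 3210 Ω, ∠Z = 77.8°

3210 Ω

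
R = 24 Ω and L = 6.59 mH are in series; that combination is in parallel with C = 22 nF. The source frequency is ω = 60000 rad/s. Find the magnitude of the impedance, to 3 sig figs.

X_L = ωL = 395 Ω
X_C = 1/(ωC) = 758 Ω
Branch 1 (R+jX_L): Z₁ = 24.0 + j395 Ω, |Z₁| = 396 Ω
Branch 2 (−jX_C): Z₂ = −j758 Ω
Parallel: Z = Z₁Z₂/(Z₁+Z₂), |Z| = 827 Ω, ∠Z = 82.7°

827 Ω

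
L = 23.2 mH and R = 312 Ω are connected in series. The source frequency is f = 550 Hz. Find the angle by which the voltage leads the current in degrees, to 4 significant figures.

14.41°

ω = 2πf = 3456 rad/s
X_L = ωL = 80.17 Ω
Z = 312.0 + j80.17 Ω
|Z| = √(312.0² + 80.17²) = 322.1 Ω
∠Z = arctan(80.17/312.0) = 14.41°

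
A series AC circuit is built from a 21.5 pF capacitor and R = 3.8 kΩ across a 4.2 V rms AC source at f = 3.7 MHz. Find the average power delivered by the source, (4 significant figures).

3.635 mW

ω = 2πf = 2.325e+07 rad/s
X_C = 1/(ωC) = 2001 Ω
Z = 3800 − j2001 Ω
|Z| = √(3800² + 2001²) = 4295 Ω
∠Z = arctan(-2001/3800) = -27.77°
I = V/|Z| = 978.0 μA
P = VI cos φ = 4.2 × 0.0009780 × cos(-27.77°) = 3.635 mW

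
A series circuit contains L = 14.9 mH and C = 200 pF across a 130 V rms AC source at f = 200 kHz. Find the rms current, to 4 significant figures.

8.817 mA

ω = 2πf = 1.257e+06 rad/s
X_L = ωL = 18720 Ω
X_C = 1/(ωC) = 3979 Ω
Net reactance X = X_L − X_C = 14750 Ω
Z = j14750 Ω
|Z| = √(0² + 14750²) = 14750 Ω
I = V/|Z| = 130/14750 = 8.817 mA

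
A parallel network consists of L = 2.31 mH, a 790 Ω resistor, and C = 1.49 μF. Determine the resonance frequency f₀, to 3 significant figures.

2.71 kHz

ω₀ = 1/√(LC) = 1/√(0.00231 × 1.49e-06) = 17050 rad/s
f₀ = ω₀/(2π) = 2.71 kHz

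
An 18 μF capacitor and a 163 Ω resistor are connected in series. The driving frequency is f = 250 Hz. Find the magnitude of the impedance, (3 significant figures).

167 Ω

ω = 2πf = 1571 rad/s
X_C = 1/(ωC) = 35.4 Ω
Z = 163 − j35.4 Ω
|Z| = √(163² + 35.4²) = 167 Ω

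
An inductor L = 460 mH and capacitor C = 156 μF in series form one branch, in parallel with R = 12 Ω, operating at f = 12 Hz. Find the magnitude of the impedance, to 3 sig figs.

11.7 Ω

ω = 2πf = 75.40 rad/s
X_L = ωL = 34.7 Ω
X_C = 1/(ωC) = 85.0 Ω
Branch 1: Z₁ = R = 12.0 Ω
Branch 2 (series LC): Z₂ = j(X_L − X_C) = −j50.3 Ω
Parallel: Z = Z₁Z₂/(Z₁+Z₂), |Z| = 11.7 Ω, ∠Z = -13.4°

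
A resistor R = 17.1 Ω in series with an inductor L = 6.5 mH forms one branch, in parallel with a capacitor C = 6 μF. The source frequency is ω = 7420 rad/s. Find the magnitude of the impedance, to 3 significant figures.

37.2 Ω

X_L = ωL = 48.2 Ω
X_C = 1/(ωC) = 22.5 Ω
Branch 1 (R+jX_L): Z₁ = 17.1 + j48.2 Ω, |Z₁| = 51.2 Ω
Branch 2 (−jX_C): Z₂ = −j22.5 Ω
Parallel: Z = Z₁Z₂/(Z₁+Z₂), |Z| = 37.2 Ω, ∠Z = -76.0°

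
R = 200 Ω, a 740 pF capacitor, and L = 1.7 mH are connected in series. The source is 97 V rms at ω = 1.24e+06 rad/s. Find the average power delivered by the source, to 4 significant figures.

X_L = ωL = 2108 Ω
X_C = 1/(ωC) = 1090 Ω
Net reactance X = X_L − X_C = 1018 Ω
Z = 200.0 + j1018 Ω
|Z| = √(200.0² + 1018²) = 1038 Ω
∠Z = arctan(1018/200.0) = 78.89°
I = V/|Z| = 93.48 mA
P = VI cos φ = 97 × 0.09348 × cos(78.89°) = 1.748 W

1.748 W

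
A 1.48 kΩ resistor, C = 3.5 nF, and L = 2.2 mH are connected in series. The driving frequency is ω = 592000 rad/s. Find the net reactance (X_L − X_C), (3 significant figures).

X_L = ωL = 1300 Ω
X_C = 1/(ωC) = 483 Ω
X = 1300 − 483 = 820 Ω

820 Ω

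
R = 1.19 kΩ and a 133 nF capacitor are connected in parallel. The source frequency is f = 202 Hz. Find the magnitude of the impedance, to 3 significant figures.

ω = 2πf = 1269 rad/s
X_C = 1/(ωC) = 5920 Ω
Parallel: admittances add. Y = 1/R + jωC
Y = (0.000840 + j0.000169) S
|Y| = 0.000857 S → |Z| = 1/|Y| = 1170 Ω, ∠Z = −∠Y = -11.4°

1170 Ω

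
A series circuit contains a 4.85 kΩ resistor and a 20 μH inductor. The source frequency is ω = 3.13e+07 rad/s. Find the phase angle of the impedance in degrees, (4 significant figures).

X_L = ωL = 626.0 Ω
Z = 4850 + j626.0 Ω
|Z| = √(4850² + 626.0²) = 4890 Ω
∠Z = arctan(626.0/4850) = 7.355°

7.355°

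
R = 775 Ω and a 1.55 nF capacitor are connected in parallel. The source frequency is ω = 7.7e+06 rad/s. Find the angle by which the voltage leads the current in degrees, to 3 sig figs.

-83.8°

X_C = 1/(ωC) = 83.8 Ω
Parallel: admittances add. Y = 1/R + jωC
Y = (0.00129 + j0.0119) S
|Y| = 0.0120 S → |Z| = 1/|Y| = 83.3 Ω, ∠Z = −∠Y = -83.8°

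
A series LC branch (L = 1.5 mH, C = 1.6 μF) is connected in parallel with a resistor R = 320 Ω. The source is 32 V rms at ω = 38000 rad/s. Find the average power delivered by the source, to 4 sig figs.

X_L = ωL = 57.00 Ω
X_C = 1/(ωC) = 16.45 Ω
Branch 1: Z₁ = R = 320.0 Ω
Branch 2 (series LC): Z₂ = j(X_L − X_C) = j40.55 Ω
Parallel: Z = Z₁Z₂/(Z₁+Z₂), |Z| = 40.23 Ω, ∠Z = 82.78°
I = V/|Z| = 795.4 mA
P = VI cos φ = 32 × 0.7954 × cos(82.78°) = 3.200 W

3.200 W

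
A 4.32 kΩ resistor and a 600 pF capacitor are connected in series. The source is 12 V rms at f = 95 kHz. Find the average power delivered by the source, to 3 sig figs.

ω = 2πf = 596900 rad/s
X_C = 1/(ωC) = 2790 Ω
Z = 4320 − j2790 Ω
|Z| = √(4320² + 2790²) = 5140 Ω
∠Z = arctan(-2790/4320) = -32.9°
I = V/|Z| = 2.33 mA
P = VI cos φ = 12 × 0.00233 × cos(-32.9°) = 23.5 mW

23.5 mW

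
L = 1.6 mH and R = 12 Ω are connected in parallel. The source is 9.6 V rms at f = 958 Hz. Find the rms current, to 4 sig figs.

ω = 2πf = 6019 rad/s
X_L = ωL = 9.631 Ω
Parallel: admittances add. Y = 1/R + 1/(jωL)
Y = (0.08333 − j0.1038) S
|Y| = 0.1331 S → |Z| = 1/|Y| = 7.511 Ω, ∠Z = −∠Y = 51.25°
I = V/|Z| = 9.6/7.511 = 1.278 A

1.278 A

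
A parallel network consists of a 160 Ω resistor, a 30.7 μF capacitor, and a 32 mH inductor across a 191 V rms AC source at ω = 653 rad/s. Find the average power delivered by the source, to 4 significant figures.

X_L = ωL = 20.90 Ω
X_C = 1/(ωC) = 49.88 Ω
Parallel: admittances add. Y = 1/R + 1/(jωL) + jωC
Y = (0.006250 − j0.02781) S
|Y| = 0.02850 S → |Z| = 1/|Y| = 35.08 Ω, ∠Z = −∠Y = 77.33°
I = V/|Z| = 5.444 A
P = VI cos φ = 191 × 5.444 × cos(77.33°) = 228.0 W

228.0 W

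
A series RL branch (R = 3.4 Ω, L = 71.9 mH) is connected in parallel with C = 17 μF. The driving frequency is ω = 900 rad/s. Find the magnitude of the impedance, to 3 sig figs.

1220 Ω

X_L = ωL = 64.7 Ω
X_C = 1/(ωC) = 65.4 Ω
Branch 1 (R+jX_L): Z₁ = 3.40 + j64.7 Ω, |Z₁| = 64.8 Ω
Branch 2 (−jX_C): Z₂ = −j65.4 Ω
Parallel: Z = Z₁Z₂/(Z₁+Z₂), |Z| = 1220 Ω, ∠Z = 7.81°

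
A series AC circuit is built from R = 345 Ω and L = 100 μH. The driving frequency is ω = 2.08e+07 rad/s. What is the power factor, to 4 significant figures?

X_L = ωL = 2080 Ω
Z = 345.0 + j2080 Ω
|Z| = √(345.0² + 2080²) = 2108 Ω
∠Z = arctan(2080/345.0) = 80.58°
cos φ = cos(80.58°) = 0.1636

0.1636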